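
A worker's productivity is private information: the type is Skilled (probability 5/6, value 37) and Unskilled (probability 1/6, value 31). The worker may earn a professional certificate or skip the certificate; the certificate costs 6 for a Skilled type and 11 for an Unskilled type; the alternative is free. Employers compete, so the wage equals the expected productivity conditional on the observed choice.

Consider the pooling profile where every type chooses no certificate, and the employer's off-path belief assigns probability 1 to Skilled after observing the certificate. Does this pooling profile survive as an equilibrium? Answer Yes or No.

On path, the employer holds the prior and pays 5/6·37 + 1/6·31 = 36. Off path (the certificate), believing Skilled, it pays 37.
Skilled: no certificate nets 36; the certificate nets 37 − 6 = 31. Skilled stays.
Unskilled: no certificate nets 36; the certificate nets 37 − 11 = 26. Unskilled stays.
No type deviates, so pooling is sustained.

Yes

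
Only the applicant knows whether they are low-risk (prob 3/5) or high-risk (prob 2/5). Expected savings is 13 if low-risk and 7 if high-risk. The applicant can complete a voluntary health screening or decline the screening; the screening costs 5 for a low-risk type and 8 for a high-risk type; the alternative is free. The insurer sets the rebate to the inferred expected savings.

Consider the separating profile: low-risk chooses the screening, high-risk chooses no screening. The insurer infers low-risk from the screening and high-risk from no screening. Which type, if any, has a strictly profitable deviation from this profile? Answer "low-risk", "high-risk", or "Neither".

Neither

The screening pays 13; no screening pays 7.
low-risk: assigned the screening, nets 13 − 5 = 8; deviating to no screening nets 7.
high-risk: assigned no screening, nets 7; deviating to the screening nets 13 − 8 = 5.
Both types strictly prefer their assigned action; no profitable deviation.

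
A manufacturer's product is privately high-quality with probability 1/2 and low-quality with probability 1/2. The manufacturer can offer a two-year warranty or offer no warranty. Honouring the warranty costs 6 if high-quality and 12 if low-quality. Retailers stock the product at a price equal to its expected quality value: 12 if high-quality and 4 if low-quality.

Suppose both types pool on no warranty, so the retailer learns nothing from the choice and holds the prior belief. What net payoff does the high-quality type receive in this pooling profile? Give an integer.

Pooled price = 1/2·12 + 1/2·4 = 8.
high-quality pays no cost for no warranty, so net payoff = 8.

8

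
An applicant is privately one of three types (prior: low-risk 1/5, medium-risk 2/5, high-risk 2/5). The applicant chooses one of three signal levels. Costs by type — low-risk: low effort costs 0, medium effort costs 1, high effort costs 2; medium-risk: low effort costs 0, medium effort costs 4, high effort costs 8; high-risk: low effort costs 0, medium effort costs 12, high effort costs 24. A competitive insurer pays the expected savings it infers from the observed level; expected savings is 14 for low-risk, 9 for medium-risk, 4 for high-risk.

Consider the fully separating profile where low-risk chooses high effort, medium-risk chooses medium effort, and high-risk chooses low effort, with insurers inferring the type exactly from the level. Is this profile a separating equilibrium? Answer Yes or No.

Separating rebates: high effort → 14, medium effort → 9, low effort → 4.
low-risk (assigned high effort): low effort: 4 − 0 = 4; medium effort: 9 − 1 = 8; high effort: 14 − 2 = 12. low-risk stays.
medium-risk (assigned medium effort): low effort: 4 − 0 = 4; medium effort: 9 − 4 = 5; high effort: 14 − 8 = 6. medium-risk prefers high effort.
high-risk (assigned low effort): low effort: 4 − 0 = 4; medium effort: 9 − 12 = -3; high effort: 14 − 24 = -10. high-risk stays.
At least one type deviates; the separating profile fails.

No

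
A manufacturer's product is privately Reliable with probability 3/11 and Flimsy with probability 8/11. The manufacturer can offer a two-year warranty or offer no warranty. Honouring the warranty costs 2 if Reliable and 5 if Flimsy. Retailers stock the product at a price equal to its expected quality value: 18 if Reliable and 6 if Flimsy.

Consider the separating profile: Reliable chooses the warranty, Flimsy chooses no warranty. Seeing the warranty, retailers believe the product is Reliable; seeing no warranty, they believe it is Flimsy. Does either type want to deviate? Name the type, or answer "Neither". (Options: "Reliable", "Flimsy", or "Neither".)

Flimsy

The warranty pays 18; no warranty pays 6.
Reliable: assigned the warranty, nets 18 − 2 = 16; deviating to no warranty nets 6.
Flimsy: assigned no warranty, nets 6; deviating to the warranty nets 18 − 5 = 13.
The Flimsy type gains 7 by deviating.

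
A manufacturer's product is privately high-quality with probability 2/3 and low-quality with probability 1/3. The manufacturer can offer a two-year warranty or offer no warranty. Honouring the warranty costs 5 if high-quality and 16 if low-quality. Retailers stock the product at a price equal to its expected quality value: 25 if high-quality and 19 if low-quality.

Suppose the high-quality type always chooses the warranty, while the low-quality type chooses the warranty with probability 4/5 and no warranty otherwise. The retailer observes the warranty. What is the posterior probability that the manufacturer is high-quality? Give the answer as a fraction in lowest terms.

5/7

P(the warranty) = (2/3)·1 + (1/3)·(4/5) = 14/15.
By Bayes' rule, P(high-quality | the warranty) = (2/3) / (14/15) = 5/7.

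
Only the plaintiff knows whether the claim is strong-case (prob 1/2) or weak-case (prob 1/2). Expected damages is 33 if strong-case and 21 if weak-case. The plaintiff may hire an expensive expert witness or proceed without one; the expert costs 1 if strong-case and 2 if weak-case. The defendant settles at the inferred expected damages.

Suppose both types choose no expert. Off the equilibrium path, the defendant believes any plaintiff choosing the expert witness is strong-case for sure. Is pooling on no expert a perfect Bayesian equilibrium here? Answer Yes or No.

On path, the defendant holds the prior and pays 1/2·33 + 1/2·21 = 27. Off path (the expert witness), believing strong-case, it pays 33.
strong-case: no expert nets 27; the expert witness nets 33 − 1 = 32. strong-case would deviate.
weak-case: no expert nets 27; the expert witness nets 33 − 2 = 31. weak-case would deviate.
A type deviates, so pooling fails.

No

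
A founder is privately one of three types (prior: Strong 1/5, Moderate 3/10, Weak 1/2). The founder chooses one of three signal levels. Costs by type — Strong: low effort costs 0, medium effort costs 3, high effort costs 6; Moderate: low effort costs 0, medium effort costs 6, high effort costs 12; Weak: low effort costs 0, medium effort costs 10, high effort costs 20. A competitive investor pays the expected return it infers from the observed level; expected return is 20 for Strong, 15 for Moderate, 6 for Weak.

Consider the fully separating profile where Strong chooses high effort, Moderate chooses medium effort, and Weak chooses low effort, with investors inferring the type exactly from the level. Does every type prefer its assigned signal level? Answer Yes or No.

Yes

Separating valuations: high effort → 20, medium effort → 15, low effort → 6.
Strong (assigned high effort): low effort: 6 − 0 = 6; medium effort: 15 − 3 = 12; high effort: 20 − 6 = 14. Strong stays.
Moderate (assigned medium effort): low effort: 6 − 0 = 6; medium effort: 15 − 6 = 9; high effort: 20 − 12 = 8. Moderate stays.
Weak (assigned low effort): low effort: 6 − 0 = 6; medium effort: 15 − 10 = 5; high effort: 20 − 20 = 0. Weak stays.
Every type prefers its assigned level; separation holds.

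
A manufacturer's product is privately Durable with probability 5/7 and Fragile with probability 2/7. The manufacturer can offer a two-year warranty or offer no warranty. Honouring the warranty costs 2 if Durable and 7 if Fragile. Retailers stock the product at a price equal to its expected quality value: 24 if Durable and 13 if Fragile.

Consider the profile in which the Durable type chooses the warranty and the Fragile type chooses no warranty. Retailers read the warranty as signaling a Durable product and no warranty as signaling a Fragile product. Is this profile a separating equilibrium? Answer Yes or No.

Under these beliefs, the warranty earns price 24 and no warranty earns price 13.
Durable: the warranty nets 24 − 2 = 22; no warranty nets 13. Durable prefers the warranty.
Fragile: the warranty nets 24 − 7 = 17; no warranty nets 13. Fragile would deviate to the warranty.
Fragile has a profitable deviation, so the profile is not an equilibrium.

No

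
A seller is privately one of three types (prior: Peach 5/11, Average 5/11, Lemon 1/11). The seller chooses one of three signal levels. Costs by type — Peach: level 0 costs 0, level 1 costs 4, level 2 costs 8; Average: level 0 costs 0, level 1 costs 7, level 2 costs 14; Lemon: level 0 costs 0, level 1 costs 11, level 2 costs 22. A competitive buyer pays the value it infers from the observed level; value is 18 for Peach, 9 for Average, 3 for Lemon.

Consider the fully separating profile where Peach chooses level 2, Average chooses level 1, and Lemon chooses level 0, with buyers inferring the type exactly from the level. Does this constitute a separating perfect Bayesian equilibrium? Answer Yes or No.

Separating prices: level 2 → 18, level 1 → 9, level 0 → 3.
Peach (assigned level 2): level 0: 3 − 0 = 3; level 1: 9 − 4 = 5; level 2: 18 − 8 = 10. Peach stays.
Average (assigned level 1): level 0: 3 − 0 = 3; level 1: 9 − 7 = 2; level 2: 18 − 14 = 4. Average prefers level 2.
Lemon (assigned level 0): level 0: 3 − 0 = 3; level 1: 9 − 11 = -2; level 2: 18 − 22 = -4. Lemon stays.
At least one type deviates; the separating profile fails.

No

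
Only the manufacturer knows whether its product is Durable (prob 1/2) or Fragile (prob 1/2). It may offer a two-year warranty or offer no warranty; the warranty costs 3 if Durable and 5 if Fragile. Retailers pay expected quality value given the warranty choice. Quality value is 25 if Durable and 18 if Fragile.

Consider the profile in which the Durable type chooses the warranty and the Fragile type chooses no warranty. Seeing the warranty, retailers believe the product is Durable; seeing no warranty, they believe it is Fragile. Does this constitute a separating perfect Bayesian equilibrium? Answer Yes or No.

Under these beliefs, the warranty earns price 25 and no warranty earns price 18.
Durable: the warranty nets 25 − 3 = 22; no warranty nets 18. Durable prefers the warranty.
Fragile: the warranty nets 25 − 5 = 20; no warranty nets 18. Fragile would deviate to the warranty.
Fragile has a profitable deviation, so the profile is not an equilibrium.

No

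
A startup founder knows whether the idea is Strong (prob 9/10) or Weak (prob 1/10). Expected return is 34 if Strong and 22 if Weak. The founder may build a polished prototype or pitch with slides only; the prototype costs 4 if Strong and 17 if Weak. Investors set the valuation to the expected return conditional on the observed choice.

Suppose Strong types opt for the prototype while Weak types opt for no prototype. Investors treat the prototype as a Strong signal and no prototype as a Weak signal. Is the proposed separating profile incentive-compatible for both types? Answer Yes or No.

Yes

Under these beliefs, the prototype earns valuation 34 and no prototype earns valuation 22.
Strong: the prototype nets 34 − 4 = 30; no prototype nets 22. Strong prefers the prototype.
Weak: the prototype nets 34 − 17 = 17; no prototype nets 22. Weak prefers no prototype.
Neither type deviates, so the separating profile is an equilibrium.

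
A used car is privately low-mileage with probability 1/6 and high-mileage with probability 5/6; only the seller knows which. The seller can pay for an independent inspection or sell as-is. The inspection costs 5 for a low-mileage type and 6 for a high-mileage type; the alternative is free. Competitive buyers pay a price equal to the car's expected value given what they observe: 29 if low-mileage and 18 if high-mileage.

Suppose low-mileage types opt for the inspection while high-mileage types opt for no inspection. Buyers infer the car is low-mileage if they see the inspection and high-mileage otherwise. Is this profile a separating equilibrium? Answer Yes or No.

Under these beliefs, the inspection earns price 29 and no inspection earns price 18.
low-mileage: the inspection nets 29 − 5 = 24; no inspection nets 18. low-mileage prefers the inspection.
high-mileage: the inspection nets 29 − 6 = 23; no inspection nets 18. high-mileage would deviate to the inspection.
high-mileage has a profitable deviation, so the profile is not an equilibrium.

No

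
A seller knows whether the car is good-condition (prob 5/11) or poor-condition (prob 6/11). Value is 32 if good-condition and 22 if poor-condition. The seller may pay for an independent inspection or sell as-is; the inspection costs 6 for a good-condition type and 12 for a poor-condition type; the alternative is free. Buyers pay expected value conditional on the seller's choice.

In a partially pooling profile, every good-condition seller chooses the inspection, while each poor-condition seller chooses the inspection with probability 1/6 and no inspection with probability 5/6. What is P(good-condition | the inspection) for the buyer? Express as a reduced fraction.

5/6

P(the inspection) = (5/11)·1 + (6/11)·(1/6) = 6/11.
By Bayes' rule, P(good-condition | the inspection) = (5/11) / (6/11) = 5/6.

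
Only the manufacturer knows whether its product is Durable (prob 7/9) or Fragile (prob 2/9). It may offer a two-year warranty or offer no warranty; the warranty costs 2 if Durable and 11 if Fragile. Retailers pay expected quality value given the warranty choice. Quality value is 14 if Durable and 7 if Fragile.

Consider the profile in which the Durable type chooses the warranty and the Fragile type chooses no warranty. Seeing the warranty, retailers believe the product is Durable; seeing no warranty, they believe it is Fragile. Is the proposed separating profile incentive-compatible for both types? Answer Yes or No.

Under these beliefs, the warranty earns price 14 and no warranty earns price 7.
Durable: the warranty nets 14 − 2 = 12; no warranty nets 7. Durable prefers the warranty.
Fragile: the warranty nets 14 − 11 = 3; no warranty nets 7. Fragile prefers no warranty.
Neither type deviates, so the separating profile is an equilibrium.

Yes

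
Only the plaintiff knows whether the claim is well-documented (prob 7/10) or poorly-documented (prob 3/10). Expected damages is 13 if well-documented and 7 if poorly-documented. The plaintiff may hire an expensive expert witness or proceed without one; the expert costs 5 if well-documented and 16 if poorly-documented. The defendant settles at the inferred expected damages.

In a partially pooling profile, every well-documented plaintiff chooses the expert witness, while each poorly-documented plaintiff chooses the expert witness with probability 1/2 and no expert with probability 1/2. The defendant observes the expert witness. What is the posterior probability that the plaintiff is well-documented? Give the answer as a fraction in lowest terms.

P(the expert witness) = (7/10)·1 + (3/10)·(1/2) = 17/20.
By Bayes' rule, P(well-documented | the expert witness) = (7/10) / (17/20) = 14/17.

14/17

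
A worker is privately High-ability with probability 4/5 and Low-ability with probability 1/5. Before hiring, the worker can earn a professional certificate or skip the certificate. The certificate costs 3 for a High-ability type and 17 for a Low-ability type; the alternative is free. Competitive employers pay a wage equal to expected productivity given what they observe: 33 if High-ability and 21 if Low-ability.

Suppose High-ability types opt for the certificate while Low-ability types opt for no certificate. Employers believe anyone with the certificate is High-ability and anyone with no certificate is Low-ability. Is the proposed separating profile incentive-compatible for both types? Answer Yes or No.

Under these beliefs, the certificate earns wage 33 and no certificate earns wage 21.
High-ability: the certificate nets 33 − 3 = 30; no certificate nets 21. High-ability prefers the certificate.
Low-ability: the certificate nets 33 − 17 = 16; no certificate nets 21. Low-ability prefers no certificate.
Neither type deviates, so the separating profile is an equilibrium.

Yes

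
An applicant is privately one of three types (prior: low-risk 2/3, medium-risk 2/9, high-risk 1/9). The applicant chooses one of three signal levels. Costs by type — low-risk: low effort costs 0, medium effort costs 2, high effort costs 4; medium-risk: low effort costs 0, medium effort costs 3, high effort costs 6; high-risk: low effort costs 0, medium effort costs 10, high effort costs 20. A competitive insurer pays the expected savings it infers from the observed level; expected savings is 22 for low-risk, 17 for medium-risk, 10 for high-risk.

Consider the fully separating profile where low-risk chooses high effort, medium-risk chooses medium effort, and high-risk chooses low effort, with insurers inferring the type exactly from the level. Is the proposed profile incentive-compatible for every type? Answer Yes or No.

No

Separating rebates: high effort → 22, medium effort → 17, low effort → 10.
low-risk (assigned high effort): low effort: 10 − 0 = 10; medium effort: 17 − 2 = 15; high effort: 22 − 4 = 18. low-risk stays.
medium-risk (assigned medium effort): low effort: 10 − 0 = 10; medium effort: 17 − 3 = 14; high effort: 22 − 6 = 16. medium-risk prefers high effort.
high-risk (assigned low effort): low effort: 10 − 0 = 10; medium effort: 17 − 10 = 7; high effort: 22 − 20 = 2. high-risk stays.
At least one type deviates; the separating profile fails.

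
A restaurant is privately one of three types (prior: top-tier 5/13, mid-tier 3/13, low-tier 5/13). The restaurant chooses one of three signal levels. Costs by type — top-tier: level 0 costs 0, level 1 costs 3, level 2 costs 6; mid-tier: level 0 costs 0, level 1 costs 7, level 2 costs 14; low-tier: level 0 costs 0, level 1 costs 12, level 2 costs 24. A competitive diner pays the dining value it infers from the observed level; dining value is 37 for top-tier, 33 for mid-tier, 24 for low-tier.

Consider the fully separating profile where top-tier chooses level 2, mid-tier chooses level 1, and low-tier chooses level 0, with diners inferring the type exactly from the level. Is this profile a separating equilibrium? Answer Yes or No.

Yes

Separating price premiums: level 2 → 37, level 1 → 33, level 0 → 24.
top-tier (assigned level 2): level 0: 24 − 0 = 24; level 1: 33 − 3 = 30; level 2: 37 − 6 = 31. top-tier stays.
mid-tier (assigned level 1): level 0: 24 − 0 = 24; level 1: 33 − 7 = 26; level 2: 37 − 14 = 23. mid-tier stays.
low-tier (assigned level 0): level 0: 24 − 0 = 24; level 1: 33 − 12 = 21; level 2: 37 − 24 = 13. low-tier stays.
Every type prefers its assigned level; separation holds.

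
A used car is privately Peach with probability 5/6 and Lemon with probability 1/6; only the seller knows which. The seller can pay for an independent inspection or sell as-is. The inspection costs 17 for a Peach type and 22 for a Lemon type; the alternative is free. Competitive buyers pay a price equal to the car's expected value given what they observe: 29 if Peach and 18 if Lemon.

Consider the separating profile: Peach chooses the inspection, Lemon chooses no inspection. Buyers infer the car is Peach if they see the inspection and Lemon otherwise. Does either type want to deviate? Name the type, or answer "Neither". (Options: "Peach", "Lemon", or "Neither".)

The inspection pays 29; no inspection pays 18.
Peach: assigned the inspection, nets 29 − 17 = 12; deviating to no inspection nets 18.
Lemon: assigned no inspection, nets 18; deviating to the inspection nets 29 − 22 = 7.
The Peach type gains 6 by deviating.

Peach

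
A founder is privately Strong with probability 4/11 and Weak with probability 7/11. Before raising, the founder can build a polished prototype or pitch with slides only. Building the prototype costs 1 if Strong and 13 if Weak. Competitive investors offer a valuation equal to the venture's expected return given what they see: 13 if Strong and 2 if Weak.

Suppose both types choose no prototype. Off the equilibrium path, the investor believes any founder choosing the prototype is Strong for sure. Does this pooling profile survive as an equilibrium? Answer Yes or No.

No

On path, the investor holds the prior and pays 4/11·13 + 7/11·2 = 6. Off path (the prototype), believing Strong, it pays 13.
Strong: no prototype nets 6; the prototype nets 13 − 1 = 12. Strong would deviate.
Weak: no prototype nets 6; the prototype nets 13 − 13 = 0. Weak stays.
A type deviates, so pooling fails.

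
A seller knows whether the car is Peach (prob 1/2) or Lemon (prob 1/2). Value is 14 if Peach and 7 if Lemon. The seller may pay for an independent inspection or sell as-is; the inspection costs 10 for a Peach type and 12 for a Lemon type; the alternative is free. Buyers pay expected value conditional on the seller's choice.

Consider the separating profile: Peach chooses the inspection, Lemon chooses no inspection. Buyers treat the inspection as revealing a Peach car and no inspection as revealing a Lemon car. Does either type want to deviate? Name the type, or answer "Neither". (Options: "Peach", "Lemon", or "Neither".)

Peach

The inspection pays 14; no inspection pays 7.
Peach: assigned the inspection, nets 14 − 10 = 4; deviating to no inspection nets 7.
Lemon: assigned no inspection, nets 7; deviating to the inspection nets 14 − 12 = 2.
The Peach type gains 3 by deviating.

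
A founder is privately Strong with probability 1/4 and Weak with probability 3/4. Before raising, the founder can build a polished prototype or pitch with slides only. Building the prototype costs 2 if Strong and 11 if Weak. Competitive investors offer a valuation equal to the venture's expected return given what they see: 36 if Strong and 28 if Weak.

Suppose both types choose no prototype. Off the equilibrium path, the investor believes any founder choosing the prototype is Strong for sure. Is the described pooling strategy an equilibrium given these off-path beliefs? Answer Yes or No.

On path, the investor holds the prior and pays 1/4·36 + 3/4·28 = 30. Off path (the prototype), believing Strong, it pays 36.
Strong: no prototype nets 30; the prototype nets 36 − 2 = 34. Strong would deviate.
Weak: no prototype nets 30; the prototype nets 36 − 11 = 25. Weak stays.
A type deviates, so pooling fails.

No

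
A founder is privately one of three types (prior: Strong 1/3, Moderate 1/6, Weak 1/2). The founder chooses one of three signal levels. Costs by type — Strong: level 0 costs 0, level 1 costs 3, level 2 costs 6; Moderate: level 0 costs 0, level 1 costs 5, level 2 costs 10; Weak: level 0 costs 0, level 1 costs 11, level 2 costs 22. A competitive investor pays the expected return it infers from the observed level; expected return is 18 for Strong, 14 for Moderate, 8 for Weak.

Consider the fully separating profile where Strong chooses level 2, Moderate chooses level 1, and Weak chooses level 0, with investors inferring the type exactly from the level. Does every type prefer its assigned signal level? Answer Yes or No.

Separating valuations: level 2 → 18, level 1 → 14, level 0 → 8.
Strong (assigned level 2): level 0: 8 − 0 = 8; level 1: 14 − 3 = 11; level 2: 18 − 6 = 12. Strong stays.
Moderate (assigned level 1): level 0: 8 − 0 = 8; level 1: 14 − 5 = 9; level 2: 18 − 10 = 8. Moderate stays.
Weak (assigned level 0): level 0: 8 − 0 = 8; level 1: 14 − 11 = 3; level 2: 18 − 22 = -4. Weak stays.
Every type prefers its assigned level; separation holds.

Yes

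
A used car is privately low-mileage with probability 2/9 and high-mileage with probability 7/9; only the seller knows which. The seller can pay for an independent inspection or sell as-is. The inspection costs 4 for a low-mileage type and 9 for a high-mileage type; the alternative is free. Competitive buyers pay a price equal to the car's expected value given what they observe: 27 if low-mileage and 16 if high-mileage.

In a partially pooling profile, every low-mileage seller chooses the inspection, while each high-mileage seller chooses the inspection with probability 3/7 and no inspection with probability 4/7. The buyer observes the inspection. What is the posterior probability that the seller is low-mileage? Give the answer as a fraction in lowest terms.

2/5

P(the inspection) = (2/9)·1 + (7/9)·(3/7) = 5/9.
By Bayes' rule, P(low-mileage | the inspection) = (2/9) / (5/9) = 2/5.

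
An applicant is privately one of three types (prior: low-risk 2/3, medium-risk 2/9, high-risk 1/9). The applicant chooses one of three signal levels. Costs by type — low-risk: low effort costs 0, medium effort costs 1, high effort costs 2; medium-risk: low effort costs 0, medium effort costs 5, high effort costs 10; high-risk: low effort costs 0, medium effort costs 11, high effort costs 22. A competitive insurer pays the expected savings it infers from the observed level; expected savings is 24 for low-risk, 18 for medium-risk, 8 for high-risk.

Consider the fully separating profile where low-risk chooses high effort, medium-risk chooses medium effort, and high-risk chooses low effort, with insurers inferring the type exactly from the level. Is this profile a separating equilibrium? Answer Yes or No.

No

Separating rebates: high effort → 24, medium effort → 18, low effort → 8.
low-risk (assigned high effort): low effort: 8 − 0 = 8; medium effort: 18 − 1 = 17; high effort: 24 − 2 = 22. low-risk stays.
medium-risk (assigned medium effort): low effort: 8 − 0 = 8; medium effort: 18 − 5 = 13; high effort: 24 − 10 = 14. medium-risk prefers high effort.
high-risk (assigned low effort): low effort: 8 − 0 = 8; medium effort: 18 − 11 = 7; high effort: 24 − 22 = 2. high-risk stays.
At least one type deviates; the separating profile fails.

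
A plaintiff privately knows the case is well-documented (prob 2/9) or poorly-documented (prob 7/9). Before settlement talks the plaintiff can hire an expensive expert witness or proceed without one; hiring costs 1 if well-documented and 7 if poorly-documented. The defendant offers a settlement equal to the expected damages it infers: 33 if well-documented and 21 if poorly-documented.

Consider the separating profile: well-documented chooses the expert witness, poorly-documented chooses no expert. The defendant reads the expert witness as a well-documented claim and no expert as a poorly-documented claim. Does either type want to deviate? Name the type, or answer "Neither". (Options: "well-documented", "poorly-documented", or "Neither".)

The expert witness pays 33; no expert pays 21.
well-documented: assigned the expert witness, nets 33 − 1 = 32; deviating to no expert nets 21.
poorly-documented: assigned no expert, nets 21; deviating to the expert witness nets 33 − 7 = 26.
The poorly-documented type gains 5 by deviating.

poorly-documented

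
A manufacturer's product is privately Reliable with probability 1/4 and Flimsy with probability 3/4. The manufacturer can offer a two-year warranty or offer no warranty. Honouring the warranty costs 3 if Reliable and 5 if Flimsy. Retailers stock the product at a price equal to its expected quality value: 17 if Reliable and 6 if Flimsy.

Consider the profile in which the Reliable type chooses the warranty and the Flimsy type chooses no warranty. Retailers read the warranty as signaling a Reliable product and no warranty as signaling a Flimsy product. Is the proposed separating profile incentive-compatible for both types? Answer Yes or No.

No

Under these beliefs, the warranty earns price 17 and no warranty earns price 6.
Reliable: the warranty nets 17 − 3 = 14; no warranty nets 6. Reliable prefers the warranty.
Flimsy: the warranty nets 17 − 5 = 12; no warranty nets 6. Flimsy would deviate to the warranty.
Flimsy has a profitable deviation, so the profile is not an equilibrium.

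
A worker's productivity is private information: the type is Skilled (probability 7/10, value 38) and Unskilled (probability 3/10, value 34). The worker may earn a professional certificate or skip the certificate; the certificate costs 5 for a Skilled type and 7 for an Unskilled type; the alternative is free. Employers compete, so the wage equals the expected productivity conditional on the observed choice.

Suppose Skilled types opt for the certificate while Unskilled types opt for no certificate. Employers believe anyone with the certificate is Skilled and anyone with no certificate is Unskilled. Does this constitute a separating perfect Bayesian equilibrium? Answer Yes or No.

No

Under these beliefs, the certificate earns wage 38 and no certificate earns wage 34.
Skilled: the certificate nets 38 − 5 = 33; no certificate nets 34. Skilled would deviate to no certificate.
Unskilled: the certificate nets 38 − 7 = 31; no certificate nets 34. Unskilled prefers no certificate.
Skilled has a profitable deviation, so the profile is not an equilibrium.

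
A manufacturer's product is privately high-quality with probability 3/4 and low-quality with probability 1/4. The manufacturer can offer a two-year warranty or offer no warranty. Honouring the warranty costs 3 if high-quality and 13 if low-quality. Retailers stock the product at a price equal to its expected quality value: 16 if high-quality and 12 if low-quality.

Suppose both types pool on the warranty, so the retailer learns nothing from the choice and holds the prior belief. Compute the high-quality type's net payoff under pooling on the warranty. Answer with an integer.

12

Pooled price = 3/4·16 + 1/4·12 = 15.
high-quality pays cost 3 for the warranty, so net payoff = 15 − 3 = 12.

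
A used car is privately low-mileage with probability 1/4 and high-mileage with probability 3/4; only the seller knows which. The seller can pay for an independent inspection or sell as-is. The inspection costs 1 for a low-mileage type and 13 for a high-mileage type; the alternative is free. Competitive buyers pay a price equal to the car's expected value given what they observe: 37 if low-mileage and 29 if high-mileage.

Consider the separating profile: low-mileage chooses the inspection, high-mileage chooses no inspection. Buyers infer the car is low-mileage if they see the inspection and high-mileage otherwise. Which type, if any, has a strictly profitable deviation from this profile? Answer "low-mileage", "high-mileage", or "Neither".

The inspection pays 37; no inspection pays 29.
low-mileage: assigned the inspection, nets 37 − 1 = 36; deviating to no inspection nets 29.
high-mileage: assigned no inspection, nets 29; deviating to the inspection nets 37 − 13 = 24.
Both types strictly prefer their assigned action; no profitable deviation.

Neither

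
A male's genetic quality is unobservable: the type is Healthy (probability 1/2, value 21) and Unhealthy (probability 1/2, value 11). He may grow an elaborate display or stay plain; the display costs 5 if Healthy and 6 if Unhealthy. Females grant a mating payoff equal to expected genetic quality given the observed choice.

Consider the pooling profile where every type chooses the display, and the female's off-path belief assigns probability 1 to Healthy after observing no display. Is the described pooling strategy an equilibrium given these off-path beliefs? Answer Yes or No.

On path, the female holds the prior and pays 1/2·21 + 1/2·11 = 16. Off path (no display), believing Healthy, it pays 21.
Healthy: the display nets 16 − 5 = 11; no display nets 21. Healthy would deviate.
Unhealthy: the display nets 16 − 6 = 10; no display nets 21. Unhealthy would deviate.
A type deviates, so pooling fails.

No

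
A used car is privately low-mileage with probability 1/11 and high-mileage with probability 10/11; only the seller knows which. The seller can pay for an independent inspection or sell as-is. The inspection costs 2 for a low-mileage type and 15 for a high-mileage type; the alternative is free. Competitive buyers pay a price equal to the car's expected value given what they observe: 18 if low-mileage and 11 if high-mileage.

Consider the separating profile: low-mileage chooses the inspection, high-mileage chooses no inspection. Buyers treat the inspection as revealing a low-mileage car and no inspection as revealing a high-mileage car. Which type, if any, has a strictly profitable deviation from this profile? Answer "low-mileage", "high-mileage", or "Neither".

Neither

The inspection pays 18; no inspection pays 11.
low-mileage: assigned the inspection, nets 18 − 2 = 16; deviating to no inspection nets 11.
high-mileage: assigned no inspection, nets 11; deviating to the inspection nets 18 − 15 = 3.
Both types strictly prefer their assigned action; no profitable deviation.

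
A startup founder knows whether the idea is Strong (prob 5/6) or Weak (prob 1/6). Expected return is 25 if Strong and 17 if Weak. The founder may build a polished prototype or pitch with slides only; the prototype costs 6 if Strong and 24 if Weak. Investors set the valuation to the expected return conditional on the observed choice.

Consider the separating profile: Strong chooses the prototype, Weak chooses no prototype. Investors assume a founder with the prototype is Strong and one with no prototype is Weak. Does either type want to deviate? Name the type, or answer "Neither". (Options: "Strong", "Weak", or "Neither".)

Neither

The prototype pays 25; no prototype pays 17.
Strong: assigned the prototype, nets 25 − 6 = 19; deviating to no prototype nets 17.
Weak: assigned no prototype, nets 17; deviating to the prototype nets 25 − 24 = 1.
Both types strictly prefer their assigned action; no profitable deviation.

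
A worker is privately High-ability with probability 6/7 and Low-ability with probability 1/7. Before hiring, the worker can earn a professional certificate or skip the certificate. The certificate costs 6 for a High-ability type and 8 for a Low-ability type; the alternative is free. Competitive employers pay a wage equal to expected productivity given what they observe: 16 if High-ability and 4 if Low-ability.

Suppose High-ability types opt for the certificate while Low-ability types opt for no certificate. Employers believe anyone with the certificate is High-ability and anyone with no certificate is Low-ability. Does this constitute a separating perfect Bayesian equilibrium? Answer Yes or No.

No

Under these beliefs, the certificate earns wage 16 and no certificate earns wage 4.
High-ability: the certificate nets 16 − 6 = 10; no certificate nets 4. High-ability prefers the certificate.
Low-ability: the certificate nets 16 − 8 = 8; no certificate nets 4. Low-ability would deviate to the certificate.
Low-ability has a profitable deviation, so the profile is not an equilibrium.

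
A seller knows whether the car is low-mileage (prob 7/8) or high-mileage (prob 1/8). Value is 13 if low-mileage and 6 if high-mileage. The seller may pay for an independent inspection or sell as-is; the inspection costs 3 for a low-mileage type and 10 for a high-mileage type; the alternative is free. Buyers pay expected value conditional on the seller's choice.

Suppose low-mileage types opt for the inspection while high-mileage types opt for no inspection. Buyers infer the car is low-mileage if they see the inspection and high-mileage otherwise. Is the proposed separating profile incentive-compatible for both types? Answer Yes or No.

Yes

Under these beliefs, the inspection earns price 13 and no inspection earns price 6.
low-mileage: the inspection nets 13 − 3 = 10; no inspection nets 6. low-mileage prefers the inspection.
high-mileage: the inspection nets 13 − 10 = 3; no inspection nets 6. high-mileage prefers no inspection.
Neither type deviates, so the separating profile is an equilibrium.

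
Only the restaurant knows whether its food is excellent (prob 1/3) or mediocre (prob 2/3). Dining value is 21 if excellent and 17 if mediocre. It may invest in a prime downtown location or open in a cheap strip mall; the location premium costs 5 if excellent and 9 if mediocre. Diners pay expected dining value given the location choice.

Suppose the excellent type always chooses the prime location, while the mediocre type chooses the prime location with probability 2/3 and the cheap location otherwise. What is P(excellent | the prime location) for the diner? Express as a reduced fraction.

3/7

P(the prime location) = (1/3)·1 + (2/3)·(2/3) = 7/9.
By Bayes' rule, P(excellent | the prime location) = (1/3) / (7/9) = 3/7.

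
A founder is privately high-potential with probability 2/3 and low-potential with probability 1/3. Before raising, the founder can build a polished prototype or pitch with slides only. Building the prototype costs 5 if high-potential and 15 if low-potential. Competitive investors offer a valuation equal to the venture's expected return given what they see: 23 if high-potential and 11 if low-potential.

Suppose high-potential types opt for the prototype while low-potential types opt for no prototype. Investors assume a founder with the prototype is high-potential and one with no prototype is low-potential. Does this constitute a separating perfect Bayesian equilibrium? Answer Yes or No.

Yes

Under these beliefs, the prototype earns valuation 23 and no prototype earns valuation 11.
high-potential: the prototype nets 23 − 5 = 18; no prototype nets 11. high-potential prefers the prototype.
low-potential: the prototype nets 23 − 15 = 8; no prototype nets 11. low-potential prefers no prototype.
Neither type deviates, so the separating profile is an equilibrium.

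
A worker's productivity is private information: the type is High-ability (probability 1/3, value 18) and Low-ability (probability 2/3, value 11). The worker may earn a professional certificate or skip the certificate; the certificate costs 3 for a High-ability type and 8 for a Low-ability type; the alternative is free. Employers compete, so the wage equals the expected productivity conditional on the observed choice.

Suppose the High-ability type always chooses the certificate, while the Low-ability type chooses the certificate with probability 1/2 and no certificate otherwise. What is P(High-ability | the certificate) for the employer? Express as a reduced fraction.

P(the certificate) = (1/3)·1 + (2/3)·(1/2) = 2/3.
By Bayes' rule, P(High-ability | the certificate) = (1/3) / (2/3) = 1/2.

1/2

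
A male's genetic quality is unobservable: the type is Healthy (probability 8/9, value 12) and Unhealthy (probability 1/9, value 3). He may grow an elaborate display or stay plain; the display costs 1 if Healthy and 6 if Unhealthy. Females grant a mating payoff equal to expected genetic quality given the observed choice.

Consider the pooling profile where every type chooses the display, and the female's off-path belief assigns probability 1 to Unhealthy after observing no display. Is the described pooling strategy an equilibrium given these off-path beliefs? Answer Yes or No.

On path, the female holds the prior and pays 8/9·12 + 1/9·3 = 11. Off path (no display), believing Unhealthy, it pays 3.
Healthy: the display nets 11 − 1 = 10; no display nets 3. Healthy stays.
Unhealthy: the display nets 11 − 6 = 5; no display nets 3. Unhealthy stays.
No type deviates, so pooling is sustained.

Yes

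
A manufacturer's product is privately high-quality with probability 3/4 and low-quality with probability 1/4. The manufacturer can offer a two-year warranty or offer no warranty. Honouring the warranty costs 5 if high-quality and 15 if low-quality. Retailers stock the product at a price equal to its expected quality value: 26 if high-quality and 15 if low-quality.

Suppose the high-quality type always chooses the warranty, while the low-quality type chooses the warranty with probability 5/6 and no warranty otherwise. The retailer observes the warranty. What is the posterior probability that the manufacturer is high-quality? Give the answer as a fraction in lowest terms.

18/23

P(the warranty) = (3/4)·1 + (1/4)·(5/6) = 23/24.
By Bayes' rule, P(high-quality | the warranty) = (3/4) / (23/24) = 18/23.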